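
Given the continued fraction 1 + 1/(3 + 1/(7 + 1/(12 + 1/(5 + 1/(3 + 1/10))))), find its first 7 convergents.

Using the convergent recurrence p_i = a_i*p_{i-1} + p_{i-2}, q_i = a_i*q_{i-1} + q_{i-2} with p_{-2}=0, p_{-1}=1, q_{-2}=1, q_{-1}=0:
  i=0: a_0=1, p_0 = 1*1 + 0 = 1, q_0 = 1*0 + 1 = 1.
  i=1: a_1=3, p_1 = 3*1 + 1 = 4, q_1 = 3*1 + 0 = 3.
  i=2: a_2=7, p_2 = 7*4 + 1 = 29, q_2 = 7*3 + 1 = 22.
  i=3: a_3=12, p_3 = 12*29 + 4 = 352, q_3 = 12*22 + 3 = 267.
  i=4: a_4=5, p_4 = 5*352 + 29 = 1789, q_4 = 5*267 + 22 = 1357.
  i=5: a_5=3, p_5 = 3*1789 + 352 = 5719, q_5 = 3*1357 + 267 = 4338.
  i=6: a_6=10, p_6 = 10*5719 + 1789 = 58979, q_6 = 10*4338 + 1357 = 44737.

1/1, 4/3, 29/22, 352/267, 1789/1357, 5719/4338, 58979/44737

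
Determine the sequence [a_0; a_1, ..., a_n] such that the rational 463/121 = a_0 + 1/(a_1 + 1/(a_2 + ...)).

Run the Euclidean algorithm on 463 and 121; the successive quotients are the partial quotients a_0, a_1, ... (each step inverts the fractional part left over by the previous one):
  463 = 3*121 + 100, so a_0 = 3.
  121 = 1*100 + 21, so a_1 = 1.
  100 = 4*21 + 16, so a_2 = 4.
  21 = 1*16 + 5, so a_3 = 1.
  16 = 3*5 + 1, so a_4 = 3.
  5 = 5*1 + 0, so a_5 = 5.
The remainder reaches 0 after 6 divisions, so the expansion has 6 partial quotients, read off in order.

[3; 1, 4, 1, 3, 5]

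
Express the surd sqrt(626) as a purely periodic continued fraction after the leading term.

Write x_i = (sqrt(626) + m_i)/d_i with (m_0, d_0) = (0, 1). a_0 = floor(sqrt(626)) = 25, since 25^2 = 625 <= 626 < 676 = 26^2.
Iterate m_{i+1} = d_i*a_i - m_i, d_{i+1} = (626 - m_{i+1}^2)/d_i, a_{i+1} = floor((a_0 + m_{i+1})/d_{i+1}):
  m_1 = 1*25 - 0 = 25, d_1 = (626 - 25^2)/1 = 1/1 = 1, a_1 = floor((25 + 25)/1) = 50.
  m_2 = 1*50 - 25 = 25, d_2 = (626 - 25^2)/1 = 1/1 = 1: (m_2, d_2) = (m_1, d_1) = (25, 1), so from here the quotient a_1 repeats; the period length is 1.
Hence the expansion of sqrt(626) is a_0 = 25 followed by the repeating block 50 (period 1).

[25; (50)]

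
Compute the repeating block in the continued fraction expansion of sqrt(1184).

[34; (2, 2, 3, 1, 9, 17, 9, 1, 3, 2, 2, 68)]

Write x_i = (sqrt(1184) + m_i)/d_i with (m_0, d_0) = (0, 1). a_0 = floor(sqrt(1184)) = 34, since 34^2 = 1156 <= 1184 < 1225 = 35^2.
Iterate m_{i+1} = d_i*a_i - m_i, d_{i+1} = (1184 - m_{i+1}^2)/d_i, a_{i+1} = floor((a_0 + m_{i+1})/d_{i+1}):
  m_1 = 1*34 - 0 = 34, d_1 = (1184 - 34^2)/1 = 28/1 = 28, a_1 = floor((34 + 34)/28) = 2.
  m_2 = 28*2 - 34 = 22, d_2 = (1184 - 22^2)/28 = 700/28 = 25, a_2 = floor((34 + 22)/25) = 2.
  m_3 = 25*2 - 22 = 28, d_3 = (1184 - 28^2)/25 = 400/25 = 16, a_3 = floor((34 + 28)/16) = 3.
  m_4 = 16*3 - 28 = 20, d_4 = (1184 - 20^2)/16 = 784/16 = 49, a_4 = floor((34 + 20)/49) = 1.
  m_5 = 49*1 - 20 = 29, d_5 = (1184 - 29^2)/49 = 343/49 = 7, a_5 = floor((34 + 29)/7) = 9.
  m_6 = 7*9 - 29 = 34, d_6 = (1184 - 34^2)/7 = 28/7 = 4, a_6 = floor((34 + 34)/4) = 17.
  m_7 = 4*17 - 34 = 34, d_7 = (1184 - 34^2)/4 = 28/4 = 7, a_7 = floor((34 + 34)/7) = 9.
  m_8 = 7*9 - 34 = 29, d_8 = (1184 - 29^2)/7 = 343/7 = 49, a_8 = floor((34 + 29)/49) = 1.
  m_9 = 49*1 - 29 = 20, d_9 = (1184 - 20^2)/49 = 784/49 = 16, a_9 = floor((34 + 20)/16) = 3.
  m_10 = 16*3 - 20 = 28, d_10 = (1184 - 28^2)/16 = 400/16 = 25, a_10 = floor((34 + 28)/25) = 2.
  m_11 = 25*2 - 28 = 22, d_11 = (1184 - 22^2)/25 = 700/25 = 28, a_11 = floor((34 + 22)/28) = 2.
  m_12 = 28*2 - 22 = 34, d_12 = (1184 - 34^2)/28 = 28/28 = 1, a_12 = floor((34 + 34)/1) = 68.
  m_13 = 1*68 - 34 = 34, d_13 = (1184 - 34^2)/1 = 28/1 = 28: (m_13, d_13) = (m_1, d_1) = (34, 28), so from here the quotients repeat a_1, ..., a_12; the period length is 12.
Hence the expansion of sqrt(1184) is a_0 = 34 followed by the repeating block 2, 2, 3, 1, 9, 17, 9, 1, 3, 2, 2, 68 (period 12).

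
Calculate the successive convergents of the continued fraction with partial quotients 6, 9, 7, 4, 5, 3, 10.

6/1, 55/9, 391/64, 1619/265, 8486/1389, 27077/4432, 279256/45709

Using the convergent recurrence p_i = a_i*p_{i-1} + p_{i-2}, q_i = a_i*q_{i-1} + q_{i-2} with p_{-2}=0, p_{-1}=1, q_{-2}=1, q_{-1}=0:
  i=0: a_0=6, p_0 = 6*1 + 0 = 6, q_0 = 6*0 + 1 = 1.
  i=1: a_1=9, p_1 = 9*6 + 1 = 55, q_1 = 9*1 + 0 = 9.
  i=2: a_2=7, p_2 = 7*55 + 6 = 391, q_2 = 7*9 + 1 = 64.
  i=3: a_3=4, p_3 = 4*391 + 55 = 1619, q_3 = 4*64 + 9 = 265.
  i=4: a_4=5, p_4 = 5*1619 + 391 = 8486, q_4 = 5*265 + 64 = 1389.
  i=5: a_5=3, p_5 = 3*8486 + 1619 = 27077, q_5 = 3*1389 + 265 = 4432.
  i=6: a_6=10, p_6 = 10*27077 + 8486 = 279256, q_6 = 10*4432 + 1389 = 45709.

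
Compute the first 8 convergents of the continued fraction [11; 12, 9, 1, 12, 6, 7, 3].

Using the convergent recurrence p_i = a_i*p_{i-1} + p_{i-2}, q_i = a_i*q_{i-1} + q_{i-2} with p_{-2}=0, p_{-1}=1, q_{-2}=1, q_{-1}=0:
  i=0: a_0=11, p_0 = 11*1 + 0 = 11, q_0 = 11*0 + 1 = 1.
  i=1: a_1=12, p_1 = 12*11 + 1 = 133, q_1 = 12*1 + 0 = 12.
  i=2: a_2=9, p_2 = 9*133 + 11 = 1208, q_2 = 9*12 + 1 = 109.
  i=3: a_3=1, p_3 = 1*1208 + 133 = 1341, q_3 = 1*109 + 12 = 121.
  i=4: a_4=12, p_4 = 12*1341 + 1208 = 17300, q_4 = 12*121 + 109 = 1561.
  i=5: a_5=6, p_5 = 6*17300 + 1341 = 105141, q_5 = 6*1561 + 121 = 9487.
  i=6: a_6=7, p_6 = 7*105141 + 17300 = 753287, q_6 = 7*9487 + 1561 = 67970.
  i=7: a_7=3, p_7 = 3*753287 + 105141 = 2365002, q_7 = 3*67970 + 9487 = 213397.

11/1, 133/12, 1208/109, 1341/121, 17300/1561, 105141/9487, 753287/67970, 2365002/213397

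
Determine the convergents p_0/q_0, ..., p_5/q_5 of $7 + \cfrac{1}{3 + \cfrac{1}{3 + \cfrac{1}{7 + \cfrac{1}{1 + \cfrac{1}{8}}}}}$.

7/1, 22/3, 73/10, 533/73, 606/83, 5381/737

Using the convergent recurrence p_i = a_i*p_{i-1} + p_{i-2}, q_i = a_i*q_{i-1} + q_{i-2} with p_{-2}=0, p_{-1}=1, q_{-2}=1, q_{-1}=0:
  i=0: a_0=7, p_0 = 7*1 + 0 = 7, q_0 = 7*0 + 1 = 1.
  i=1: a_1=3, p_1 = 3*7 + 1 = 22, q_1 = 3*1 + 0 = 3.
  i=2: a_2=3, p_2 = 3*22 + 7 = 73, q_2 = 3*3 + 1 = 10.
  i=3: a_3=7, p_3 = 7*73 + 22 = 533, q_3 = 7*10 + 3 = 73.
  i=4: a_4=1, p_4 = 1*533 + 73 = 606, q_4 = 1*73 + 10 = 83.
  i=5: a_5=8, p_5 = 8*606 + 533 = 5381, q_5 = 8*83 + 73 = 737.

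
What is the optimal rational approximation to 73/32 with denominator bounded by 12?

16/7

Expand x = 73/32 as a continued fraction with the Euclidean algorithm:
  73 = 2*32 + 9, so a_0 = 2.
  32 = 3*9 + 5, so a_1 = 3.
  9 = 1*5 + 4, so a_2 = 1.
  5 = 1*4 + 1, so a_3 = 1.
  4 = 4*1 + 0, so a_4 = 4.
so x = [2; 3, 1, 1, 4].
Convergents (p_i = a_i*p_{i-1} + p_{i-2}, q_i = a_i*q_{i-1} + q_{i-2} with p_{-2}=0, p_{-1}=1, q_{-2}=1, q_{-1}=0), until the denominator exceeds 12:
  i=0: a_0=2, p_0 = 2*1 + 0 = 2, q_0 = 2*0 + 1 = 1.
  i=1: a_1=3, p_1 = 3*2 + 1 = 7, q_1 = 3*1 + 0 = 3.
  i=2: a_2=1, p_2 = 1*7 + 2 = 9, q_2 = 1*3 + 1 = 4.
  i=3: a_3=1, p_3 = 1*9 + 7 = 16, q_3 = 1*4 + 3 = 7.
  i=4: a_4=4, p_4 = 4*16 + 9 = 73, q_4 = 4*7 + 4 = 32.
q_4 = 32 > 12, so the last convergent with denominator <= 12 is p_3/q_3 = 16/7.
The closest fraction with denominator <= 12 is either p_3/q_3 or the intermediate fraction (k*p_3 + p_2)/(k*q_3 + q_2) with the largest k >= 1 whose denominator stays <= 12; these approach x as k grows, and every other convergent or intermediate fraction in range is farther away.
Largest k: floor((12 - q_2)/q_3) = floor((12 - 4)/7) = 1.
That gives (1*16 + 9)/(1*7 + 4) = 25/11.
Compare the errors: |x - 16/7| = |73*7 - 16*32|/(32*7) = 1/224, and |x - 25/11| = |73*11 - 25*32|/(32*11) = 3/352.
Cross-multiplying, 1*352 = 352 < 672 = 3*224, so 1/224 is smaller: the convergent 16/7 is closer to x than 25/11.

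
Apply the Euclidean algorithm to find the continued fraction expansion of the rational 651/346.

Run the Euclidean algorithm on 651 and 346; the successive quotients are the partial quotients a_0, a_1, ... (each step inverts the fractional part left over by the previous one):
  651 = 1*346 + 305, so a_0 = 1.
  346 = 1*305 + 41, so a_1 = 1.
  305 = 7*41 + 18, so a_2 = 7.
  41 = 2*18 + 5, so a_3 = 2.
  18 = 3*5 + 3, so a_4 = 3.
  5 = 1*3 + 2, so a_5 = 1.
  3 = 1*2 + 1, so a_6 = 1.
  2 = 2*1 + 0, so a_7 = 2.
The remainder reaches 0 after 8 divisions, so the expansion has 8 partial quotients, read off in order.

[1; 1, 7, 2, 3, 1, 1, 2]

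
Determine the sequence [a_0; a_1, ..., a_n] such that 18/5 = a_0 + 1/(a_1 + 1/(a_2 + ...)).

Run the Euclidean algorithm on 18 and 5; the successive quotients are the partial quotients a_0, a_1, ... (each step inverts the fractional part left over by the previous one):
  18 = 3*5 + 3, so a_0 = 3.
  5 = 1*3 + 2, so a_1 = 1.
  3 = 1*2 + 1, so a_2 = 1.
  2 = 2*1 + 0, so a_3 = 2.
The remainder reaches 0 after 4 divisions, so the expansion has 4 partial quotients, read off in order.

[3; 1, 1, 2]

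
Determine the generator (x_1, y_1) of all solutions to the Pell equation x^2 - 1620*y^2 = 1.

First expand sqrt(1620) as a continued fraction. With x_i = (sqrt(1620) + m_i)/d_i and (m_0, d_0) = (0, 1): a_0 = floor(sqrt(1620)) = 40, since 40^2 = 1600 <= 1620 < 1681 = 41^2.
Iterate m_{i+1} = d_i*a_i - m_i, d_{i+1} = (1620 - m_{i+1}^2)/d_i, a_{i+1} = floor((a_0 + m_{i+1})/d_{i+1}):
  m_1 = 1*40 - 0 = 40, d_1 = (1620 - 40^2)/1 = 20/1 = 20, a_1 = floor((40 + 40)/20) = 4.
  m_2 = 20*4 - 40 = 40, d_2 = (1620 - 40^2)/20 = 20/20 = 1, a_2 = floor((40 + 40)/1) = 80.
  m_3 = 1*80 - 40 = 40, d_3 = (1620 - 40^2)/1 = 20/1 = 20: (m_3, d_3) = (m_1, d_1) = (40, 20), so from here the quotients repeat a_1, a_2; the period length is 2.
So sqrt(1620) = [40; (4, 80)] with period length k = 2.
k is even, so the fundamental solution of x^2 - 1620y^2 = 1 is (p_{k-1}, q_{k-1}) = (p_1, q_1); compute convergents through index 1.
Convergents (p_i = a_i*p_{i-1} + p_{i-2}, q_i = a_i*q_{i-1} + q_{i-2} with p_{-2}=0, p_{-1}=1, q_{-2}=1, q_{-1}=0):
  i=0: a_0=40, p_0 = 40*1 + 0 = 40, q_0 = 40*0 + 1 = 1.
  i=1: a_1=4, p_1 = 4*40 + 1 = 161, q_1 = 4*1 + 0 = 4.
Check: 161^2 - 1620*4^2 = 25921 - 25920 = 1, so (x, y) = (161, 4) solves the equation, and by the theorem it is the least positive solution.

(x, y) = (161, 4)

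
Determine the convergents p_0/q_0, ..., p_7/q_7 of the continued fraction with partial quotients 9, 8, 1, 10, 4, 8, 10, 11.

Using the convergent recurrence p_i = a_i*p_{i-1} + p_{i-2}, q_i = a_i*q_{i-1} + q_{i-2} with p_{-2}=0, p_{-1}=1, q_{-2}=1, q_{-1}=0:
  i=0: a_0=9, p_0 = 9*1 + 0 = 9, q_0 = 9*0 + 1 = 1.
  i=1: a_1=8, p_1 = 8*9 + 1 = 73, q_1 = 8*1 + 0 = 8.
  i=2: a_2=1, p_2 = 1*73 + 9 = 82, q_2 = 1*8 + 1 = 9.
  i=3: a_3=10, p_3 = 10*82 + 73 = 893, q_3 = 10*9 + 8 = 98.
  i=4: a_4=4, p_4 = 4*893 + 82 = 3654, q_4 = 4*98 + 9 = 401.
  i=5: a_5=8, p_5 = 8*3654 + 893 = 30125, q_5 = 8*401 + 98 = 3306.
  i=6: a_6=10, p_6 = 10*30125 + 3654 = 304904, q_6 = 10*3306 + 401 = 33461.
  i=7: a_7=11, p_7 = 11*304904 + 30125 = 3384069, q_7 = 11*33461 + 3306 = 371377.

9/1, 73/8, 82/9, 893/98, 3654/401, 30125/3306, 304904/33461, 3384069/371377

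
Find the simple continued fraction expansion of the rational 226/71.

[3; 5, 2, 6]

Run the Euclidean algorithm on 226 and 71; the successive quotients are the partial quotients a_0, a_1, ... (each step inverts the fractional part left over by the previous one):
  226 = 3*71 + 13, so a_0 = 3.
  71 = 5*13 + 6, so a_1 = 5.
  13 = 2*6 + 1, so a_2 = 2.
  6 = 6*1 + 0, so a_3 = 6.
The remainder reaches 0 after 4 divisions, so the expansion has 4 partial quotients, read off in order.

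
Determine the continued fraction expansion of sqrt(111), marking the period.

Write x_i = (sqrt(111) + m_i)/d_i with (m_0, d_0) = (0, 1). a_0 = floor(sqrt(111)) = 10, since 10^2 = 100 <= 111 < 121 = 11^2.
Iterate m_{i+1} = d_i*a_i - m_i, d_{i+1} = (111 - m_{i+1}^2)/d_i, a_{i+1} = floor((a_0 + m_{i+1})/d_{i+1}):
  m_1 = 1*10 - 0 = 10, d_1 = (111 - 10^2)/1 = 11/1 = 11, a_1 = floor((10 + 10)/11) = 1.
  m_2 = 11*1 - 10 = 1, d_2 = (111 - 1^2)/11 = 110/11 = 10, a_2 = floor((10 + 1)/10) = 1.
  m_3 = 10*1 - 1 = 9, d_3 = (111 - 9^2)/10 = 30/10 = 3, a_3 = floor((10 + 9)/3) = 6.
  m_4 = 3*6 - 9 = 9, d_4 = (111 - 9^2)/3 = 30/3 = 10, a_4 = floor((10 + 9)/10) = 1.
  m_5 = 10*1 - 9 = 1, d_5 = (111 - 1^2)/10 = 110/10 = 11, a_5 = floor((10 + 1)/11) = 1.
  m_6 = 11*1 - 1 = 10, d_6 = (111 - 10^2)/11 = 11/11 = 1, a_6 = floor((10 + 10)/1) = 20.
  m_7 = 1*20 - 10 = 10, d_7 = (111 - 10^2)/1 = 11/1 = 11: (m_7, d_7) = (m_1, d_1) = (10, 11), so from here the quotients repeat a_1, ..., a_6; the period length is 6.
Hence the expansion of sqrt(111) is a_0 = 10 followed by the repeating block 1, 1, 6, 1, 1, 20 (period 6).

[10; (1, 1, 6, 1, 1, 20)]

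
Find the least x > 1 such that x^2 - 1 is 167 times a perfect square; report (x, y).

First expand sqrt(167) as a continued fraction. With x_i = (sqrt(167) + m_i)/d_i and (m_0, d_0) = (0, 1): a_0 = floor(sqrt(167)) = 12, since 12^2 = 144 <= 167 < 169 = 13^2.
Iterate m_{i+1} = d_i*a_i - m_i, d_{i+1} = (167 - m_{i+1}^2)/d_i, a_{i+1} = floor((a_0 + m_{i+1})/d_{i+1}):
  m_1 = 1*12 - 0 = 12, d_1 = (167 - 12^2)/1 = 23/1 = 23, a_1 = floor((12 + 12)/23) = 1.
  m_2 = 23*1 - 12 = 11, d_2 = (167 - 11^2)/23 = 46/23 = 2, a_2 = floor((12 + 11)/2) = 11.
  m_3 = 2*11 - 11 = 11, d_3 = (167 - 11^2)/2 = 46/2 = 23, a_3 = floor((12 + 11)/23) = 1.
  m_4 = 23*1 - 11 = 12, d_4 = (167 - 12^2)/23 = 23/23 = 1, a_4 = floor((12 + 12)/1) = 24.
  m_5 = 1*24 - 12 = 12, d_5 = (167 - 12^2)/1 = 23/1 = 23: (m_5, d_5) = (m_1, d_1) = (12, 23), so from here the quotients repeat a_1, ..., a_4; the period length is 4.
So sqrt(167) = [12; (1, 11, 1, 24)] with period length k = 4.
k is even, so the fundamental solution of x^2 - 167y^2 = 1 is (p_{k-1}, q_{k-1}) = (p_3, q_3); compute convergents through index 3.
Convergents (p_i = a_i*p_{i-1} + p_{i-2}, q_i = a_i*q_{i-1} + q_{i-2} with p_{-2}=0, p_{-1}=1, q_{-2}=1, q_{-1}=0):
  i=0: a_0=12, p_0 = 12*1 + 0 = 12, q_0 = 12*0 + 1 = 1.
  i=1: a_1=1, p_1 = 1*12 + 1 = 13, q_1 = 1*1 + 0 = 1.
  i=2: a_2=11, p_2 = 11*13 + 12 = 155, q_2 = 11*1 + 1 = 12.
  i=3: a_3=1, p_3 = 1*155 + 13 = 168, q_3 = 1*12 + 1 = 13.
Check: 168^2 - 167*13^2 = 28224 - 28223 = 1, so (x, y) = (168, 13) solves the equation, and by the theorem it is the least positive solution.

(x, y) = (168, 13)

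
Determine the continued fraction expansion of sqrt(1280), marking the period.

[35; (1, 3, 2, 17, 2, 3, 1, 70)]

Write x_i = (sqrt(1280) + m_i)/d_i with (m_0, d_0) = (0, 1). a_0 = floor(sqrt(1280)) = 35, since 35^2 = 1225 <= 1280 < 1296 = 36^2.
Iterate m_{i+1} = d_i*a_i - m_i, d_{i+1} = (1280 - m_{i+1}^2)/d_i, a_{i+1} = floor((a_0 + m_{i+1})/d_{i+1}):
  m_1 = 1*35 - 0 = 35, d_1 = (1280 - 35^2)/1 = 55/1 = 55, a_1 = floor((35 + 35)/55) = 1.
  m_2 = 55*1 - 35 = 20, d_2 = (1280 - 20^2)/55 = 880/55 = 16, a_2 = floor((35 + 20)/16) = 3.
  m_3 = 16*3 - 20 = 28, d_3 = (1280 - 28^2)/16 = 496/16 = 31, a_3 = floor((35 + 28)/31) = 2.
  m_4 = 31*2 - 28 = 34, d_4 = (1280 - 34^2)/31 = 124/31 = 4, a_4 = floor((35 + 34)/4) = 17.
  m_5 = 4*17 - 34 = 34, d_5 = (1280 - 34^2)/4 = 124/4 = 31, a_5 = floor((35 + 34)/31) = 2.
  m_6 = 31*2 - 34 = 28, d_6 = (1280 - 28^2)/31 = 496/31 = 16, a_6 = floor((35 + 28)/16) = 3.
  m_7 = 16*3 - 28 = 20, d_7 = (1280 - 20^2)/16 = 880/16 = 55, a_7 = floor((35 + 20)/55) = 1.
  m_8 = 55*1 - 20 = 35, d_8 = (1280 - 35^2)/55 = 55/55 = 1, a_8 = floor((35 + 35)/1) = 70.
  m_9 = 1*70 - 35 = 35, d_9 = (1280 - 35^2)/1 = 55/1 = 55: (m_9, d_9) = (m_1, d_1) = (35, 55), so from here the quotients repeat a_1, ..., a_8; the period length is 8.
Hence the expansion of sqrt(1280) is a_0 = 35 followed by the repeating block 1, 3, 2, 17, 2, 3, 1, 70 (period 8).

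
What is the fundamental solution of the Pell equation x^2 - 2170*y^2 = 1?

(x, y) = (559, 12)

First expand sqrt(2170) as a continued fraction. With x_i = (sqrt(2170) + m_i)/d_i and (m_0, d_0) = (0, 1): a_0 = floor(sqrt(2170)) = 46, since 46^2 = 2116 <= 2170 < 2209 = 47^2.
Iterate m_{i+1} = d_i*a_i - m_i, d_{i+1} = (2170 - m_{i+1}^2)/d_i, a_{i+1} = floor((a_0 + m_{i+1})/d_{i+1}):
  m_1 = 1*46 - 0 = 46, d_1 = (2170 - 46^2)/1 = 54/1 = 54, a_1 = floor((46 + 46)/54) = 1.
  m_2 = 54*1 - 46 = 8, d_2 = (2170 - 8^2)/54 = 2106/54 = 39, a_2 = floor((46 + 8)/39) = 1.
  m_3 = 39*1 - 8 = 31, d_3 = (2170 - 31^2)/39 = 1209/39 = 31, a_3 = floor((46 + 31)/31) = 2.
  m_4 = 31*2 - 31 = 31, d_4 = (2170 - 31^2)/31 = 1209/31 = 39, a_4 = floor((46 + 31)/39) = 1.
  m_5 = 39*1 - 31 = 8, d_5 = (2170 - 8^2)/39 = 2106/39 = 54, a_5 = floor((46 + 8)/54) = 1.
  m_6 = 54*1 - 8 = 46, d_6 = (2170 - 46^2)/54 = 54/54 = 1, a_6 = floor((46 + 46)/1) = 92.
  m_7 = 1*92 - 46 = 46, d_7 = (2170 - 46^2)/1 = 54/1 = 54: (m_7, d_7) = (m_1, d_1) = (46, 54), so from here the quotients repeat a_1, ..., a_6; the period length is 6.
So sqrt(2170) = [46; (1, 1, 2, 1, 1, 92)] with period length k = 6.
k is even, so the fundamental solution of x^2 - 2170y^2 = 1 is (p_{k-1}, q_{k-1}) = (p_5, q_5); compute convergents through index 5.
Convergents (p_i = a_i*p_{i-1} + p_{i-2}, q_i = a_i*q_{i-1} + q_{i-2} with p_{-2}=0, p_{-1}=1, q_{-2}=1, q_{-1}=0):
  i=0: a_0=46, p_0 = 46*1 + 0 = 46, q_0 = 46*0 + 1 = 1.
  i=1: a_1=1, p_1 = 1*46 + 1 = 47, q_1 = 1*1 + 0 = 1.
  i=2: a_2=1, p_2 = 1*47 + 46 = 93, q_2 = 1*1 + 1 = 2.
  i=3: a_3=2, p_3 = 2*93 + 47 = 233, q_3 = 2*2 + 1 = 5.
  i=4: a_4=1, p_4 = 1*233 + 93 = 326, q_4 = 1*5 + 2 = 7.
  i=5: a_5=1, p_5 = 1*326 + 233 = 559, q_5 = 1*7 + 5 = 12.
Check: 559^2 - 2170*12^2 = 312481 - 312480 = 1, so (x, y) = (559, 12) solves the equation, and by the theorem it is the least positive solution.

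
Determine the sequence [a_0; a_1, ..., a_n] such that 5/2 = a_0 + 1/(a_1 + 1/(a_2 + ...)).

[2; 2]

Run the Euclidean algorithm on 5 and 2; the successive quotients are the partial quotients a_0, a_1, ... (each step inverts the fractional part left over by the previous one):
  5 = 2*2 + 1, so a_0 = 2.
  2 = 2*1 + 0, so a_1 = 2.
The remainder reaches 0 after 2 divisions, so the expansion has 2 partial quotients, read off in order.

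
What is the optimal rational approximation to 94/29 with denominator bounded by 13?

Expand x = 94/29 as a continued fraction with the Euclidean algorithm:
  94 = 3*29 + 7, so a_0 = 3.
  29 = 4*7 + 1, so a_1 = 4.
  7 = 7*1 + 0, so a_2 = 7.
so x = [3; 4, 7].
Convergents (p_i = a_i*p_{i-1} + p_{i-2}, q_i = a_i*q_{i-1} + q_{i-2} with p_{-2}=0, p_{-1}=1, q_{-2}=1, q_{-1}=0), until the denominator exceeds 13:
  i=0: a_0=3, p_0 = 3*1 + 0 = 3, q_0 = 3*0 + 1 = 1.
  i=1: a_1=4, p_1 = 4*3 + 1 = 13, q_1 = 4*1 + 0 = 4.
  i=2: a_2=7, p_2 = 7*13 + 3 = 94, q_2 = 7*4 + 1 = 29.
q_2 = 29 > 13, so the last convergent with denominator <= 13 is p_1/q_1 = 13/4.
The closest fraction with denominator <= 13 is either p_1/q_1 or the intermediate fraction (k*p_1 + p_0)/(k*q_1 + q_0) with the largest k >= 1 whose denominator stays <= 13; these approach x as k grows, and every other convergent or intermediate fraction in range is farther away.
Largest k: floor((13 - q_0)/q_1) = floor((13 - 1)/4) = 3.
That gives (3*13 + 3)/(3*4 + 1) = 42/13.
Compare the errors: |x - 13/4| = |94*4 - 13*29|/(29*4) = 1/116, and |x - 42/13| = |94*13 - 42*29|/(29*13) = 4/377.
Cross-multiplying, 1*377 = 377 < 464 = 4*116, so 1/116 is smaller: the convergent 13/4 is closer to x than 42/13.

13/4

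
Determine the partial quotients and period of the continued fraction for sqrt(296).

Write x_i = (sqrt(296) + m_i)/d_i with (m_0, d_0) = (0, 1). a_0 = floor(sqrt(296)) = 17, since 17^2 = 289 <= 296 < 324 = 18^2.
Iterate m_{i+1} = d_i*a_i - m_i, d_{i+1} = (296 - m_{i+1}^2)/d_i, a_{i+1} = floor((a_0 + m_{i+1})/d_{i+1}):
  m_1 = 1*17 - 0 = 17, d_1 = (296 - 17^2)/1 = 7/1 = 7, a_1 = floor((17 + 17)/7) = 4.
  m_2 = 7*4 - 17 = 11, d_2 = (296 - 11^2)/7 = 175/7 = 25, a_2 = floor((17 + 11)/25) = 1.
  m_3 = 25*1 - 11 = 14, d_3 = (296 - 14^2)/25 = 100/25 = 4, a_3 = floor((17 + 14)/4) = 7.
  m_4 = 4*7 - 14 = 14, d_4 = (296 - 14^2)/4 = 100/4 = 25, a_4 = floor((17 + 14)/25) = 1.
  m_5 = 25*1 - 14 = 11, d_5 = (296 - 11^2)/25 = 175/25 = 7, a_5 = floor((17 + 11)/7) = 4.
  m_6 = 7*4 - 11 = 17, d_6 = (296 - 17^2)/7 = 7/7 = 1, a_6 = floor((17 + 17)/1) = 34.
  m_7 = 1*34 - 17 = 17, d_7 = (296 - 17^2)/1 = 7/1 = 7: (m_7, d_7) = (m_1, d_1) = (17, 7), so from here the quotients repeat a_1, ..., a_6; the period length is 6.
Hence the expansion of sqrt(296) is a_0 = 17 followed by the repeating block 4, 1, 7, 1, 4, 34 (period 6).

[17; (4, 1, 7, 1, 4, 34)]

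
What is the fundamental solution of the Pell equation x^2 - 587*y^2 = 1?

(x, y) = (1907162, 78717)

First expand sqrt(587) as a continued fraction. With x_i = (sqrt(587) + m_i)/d_i and (m_0, d_0) = (0, 1): a_0 = floor(sqrt(587)) = 24, since 24^2 = 576 <= 587 < 625 = 25^2.
Iterate m_{i+1} = d_i*a_i - m_i, d_{i+1} = (587 - m_{i+1}^2)/d_i, a_{i+1} = floor((a_0 + m_{i+1})/d_{i+1}):
  m_1 = 1*24 - 0 = 24, d_1 = (587 - 24^2)/1 = 11/1 = 11, a_1 = floor((24 + 24)/11) = 4.
  m_2 = 11*4 - 24 = 20, d_2 = (587 - 20^2)/11 = 187/11 = 17, a_2 = floor((24 + 20)/17) = 2.
  m_3 = 17*2 - 20 = 14, d_3 = (587 - 14^2)/17 = 391/17 = 23, a_3 = floor((24 + 14)/23) = 1.
  m_4 = 23*1 - 14 = 9, d_4 = (587 - 9^2)/23 = 506/23 = 22, a_4 = floor((24 + 9)/22) = 1.
  m_5 = 22*1 - 9 = 13, d_5 = (587 - 13^2)/22 = 418/22 = 19, a_5 = floor((24 + 13)/19) = 1.
  m_6 = 19*1 - 13 = 6, d_6 = (587 - 6^2)/19 = 551/19 = 29, a_6 = floor((24 + 6)/29) = 1.
  m_7 = 29*1 - 6 = 23, d_7 = (587 - 23^2)/29 = 58/29 = 2, a_7 = floor((24 + 23)/2) = 23.
  m_8 = 2*23 - 23 = 23, d_8 = (587 - 23^2)/2 = 58/2 = 29, a_8 = floor((24 + 23)/29) = 1.
  m_9 = 29*1 - 23 = 6, d_9 = (587 - 6^2)/29 = 551/29 = 19, a_9 = floor((24 + 6)/19) = 1.
  m_10 = 19*1 - 6 = 13, d_10 = (587 - 13^2)/19 = 418/19 = 22, a_10 = floor((24 + 13)/22) = 1.
  m_11 = 22*1 - 13 = 9, d_11 = (587 - 9^2)/22 = 506/22 = 23, a_11 = floor((24 + 9)/23) = 1.
  m_12 = 23*1 - 9 = 14, d_12 = (587 - 14^2)/23 = 391/23 = 17, a_12 = floor((24 + 14)/17) = 2.
  m_13 = 17*2 - 14 = 20, d_13 = (587 - 20^2)/17 = 187/17 = 11, a_13 = floor((24 + 20)/11) = 4.
  m_14 = 11*4 - 20 = 24, d_14 = (587 - 24^2)/11 = 11/11 = 1, a_14 = floor((24 + 24)/1) = 48.
  m_15 = 1*48 - 24 = 24, d_15 = (587 - 24^2)/1 = 11/1 = 11: (m_15, d_15) = (m_1, d_1) = (24, 11), so from here the quotients repeat a_1, ..., a_14; the period length is 14.
So sqrt(587) = [24; (4, 2, 1, 1, 1, 1, 23, 1, 1, 1, 1, 2, 4, 48)] with period length k = 14.
k is even, so the fundamental solution of x^2 - 587y^2 = 1 is (p_{k-1}, q_{k-1}) = (p_13, q_13); compute convergents through index 13.
Convergents (p_i = a_i*p_{i-1} + p_{i-2}, q_i = a_i*q_{i-1} + q_{i-2} with p_{-2}=0, p_{-1}=1, q_{-2}=1, q_{-1}=0):
  i=0: a_0=24, p_0 = 24*1 + 0 = 24, q_0 = 24*0 + 1 = 1.
  i=1: a_1=4, p_1 = 4*24 + 1 = 97, q_1 = 4*1 + 0 = 4.
  i=2: a_2=2, p_2 = 2*97 + 24 = 218, q_2 = 2*4 + 1 = 9.
  i=3: a_3=1, p_3 = 1*218 + 97 = 315, q_3 = 1*9 + 4 = 13.
  i=4: a_4=1, p_4 = 1*315 + 218 = 533, q_4 = 1*13 + 9 = 22.
  i=5: a_5=1, p_5 = 1*533 + 315 = 848, q_5 = 1*22 + 13 = 35.
  i=6: a_6=1, p_6 = 1*848 + 533 = 1381, q_6 = 1*35 + 22 = 57.
  i=7: a_7=23, p_7 = 23*1381 + 848 = 32611, q_7 = 23*57 + 35 = 1346.
  i=8: a_8=1, p_8 = 1*32611 + 1381 = 33992, q_8 = 1*1346 + 57 = 1403.
  i=9: a_9=1, p_9 = 1*33992 + 32611 = 66603, q_9 = 1*1403 + 1346 = 2749.
  i=10: a_10=1, p_10 = 1*66603 + 33992 = 100595, q_10 = 1*2749 + 1403 = 4152.
  i=11: a_11=1, p_11 = 1*100595 + 66603 = 167198, q_11 = 1*4152 + 2749 = 6901.
  i=12: a_12=2, p_12 = 2*167198 + 100595 = 434991, q_12 = 2*6901 + 4152 = 17954.
  i=13: a_13=4, p_13 = 4*434991 + 167198 = 1907162, q_13 = 4*17954 + 6901 = 78717.
Check: 1907162^2 - 587*78717^2 = 3637266894244 - 3637266894243 = 1, so (x, y) = (1907162, 78717) solves the equation, and by the theorem it is the least positive solution.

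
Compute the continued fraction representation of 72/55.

Run the Euclidean algorithm on 72 and 55; the successive quotients are the partial quotients a_0, a_1, ... (each step inverts the fractional part left over by the previous one):
  72 = 1*55 + 17, so a_0 = 1.
  55 = 3*17 + 4, so a_1 = 3.
  17 = 4*4 + 1, so a_2 = 4.
  4 = 4*1 + 0, so a_3 = 4.
The remainder reaches 0 after 4 divisions, so the expansion has 4 partial quotients, read off in order.

[1; 3, 4, 4]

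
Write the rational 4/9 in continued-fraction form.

[0; 2, 4]

Run the Euclidean algorithm on 4 and 9; the successive quotients are the partial quotients a_0, a_1, ... (each step inverts the fractional part left over by the previous one):
  4 = 0*9 + 4, so a_0 = 0.
  9 = 2*4 + 1, so a_1 = 2.
  4 = 4*1 + 0, so a_2 = 4.
The remainder reaches 0 after 3 divisions, so the expansion has 3 partial quotients, read off in order.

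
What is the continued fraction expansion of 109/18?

[6; 18]

Run the Euclidean algorithm on 109 and 18; the successive quotients are the partial quotients a_0, a_1, ... (each step inverts the fractional part left over by the previous one):
  109 = 6*18 + 1, so a_0 = 6.
  18 = 18*1 + 0, so a_1 = 18.
The remainder reaches 0 after 2 divisions, so the expansion has 2 partial quotients, read off in order.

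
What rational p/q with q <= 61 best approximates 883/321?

Expand x = 883/321 as a continued fraction with the Euclidean algorithm:
  883 = 2*321 + 241, so a_0 = 2.
  321 = 1*241 + 80, so a_1 = 1.
  241 = 3*80 + 1, so a_2 = 3.
  80 = 80*1 + 0, so a_3 = 80.
so x = [2; 1, 3, 80].
Convergents (p_i = a_i*p_{i-1} + p_{i-2}, q_i = a_i*q_{i-1} + q_{i-2} with p_{-2}=0, p_{-1}=1, q_{-2}=1, q_{-1}=0), until the denominator exceeds 61:
  i=0: a_0=2, p_0 = 2*1 + 0 = 2, q_0 = 2*0 + 1 = 1.
  i=1: a_1=1, p_1 = 1*2 + 1 = 3, q_1 = 1*1 + 0 = 1.
  i=2: a_2=3, p_2 = 3*3 + 2 = 11, q_2 = 3*1 + 1 = 4.
  i=3: a_3=80, p_3 = 80*11 + 3 = 883, q_3 = 80*4 + 1 = 321.
q_3 = 321 > 61, so the last convergent with denominator <= 61 is p_2/q_2 = 11/4.
The closest fraction with denominator <= 61 is either p_2/q_2 or the intermediate fraction (k*p_2 + p_1)/(k*q_2 + q_1) with the largest k >= 1 whose denominator stays <= 61; these approach x as k grows, and every other convergent or intermediate fraction in range is farther away.
Largest k: floor((61 - q_1)/q_2) = floor((61 - 1)/4) = 15.
That gives (15*11 + 3)/(15*4 + 1) = 168/61.
Compare the errors: |x - 11/4| = |883*4 - 11*321|/(321*4) = 1/1284, and |x - 168/61| = |883*61 - 168*321|/(321*61) = 65/19581.
Cross-multiplying, 1*19581 = 19581 < 83460 = 65*1284, so 1/1284 is smaller: the convergent 11/4 is closer to x than 168/61.

11/4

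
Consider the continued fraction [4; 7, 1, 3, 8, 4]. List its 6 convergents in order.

4/1, 29/7, 33/8, 128/31, 1057/256, 4356/1055

Using the convergent recurrence p_i = a_i*p_{i-1} + p_{i-2}, q_i = a_i*q_{i-1} + q_{i-2} with p_{-2}=0, p_{-1}=1, q_{-2}=1, q_{-1}=0:
  i=0: a_0=4, p_0 = 4*1 + 0 = 4, q_0 = 4*0 + 1 = 1.
  i=1: a_1=7, p_1 = 7*4 + 1 = 29, q_1 = 7*1 + 0 = 7.
  i=2: a_2=1, p_2 = 1*29 + 4 = 33, q_2 = 1*7 + 1 = 8.
  i=3: a_3=3, p_3 = 3*33 + 29 = 128, q_3 = 3*8 + 7 = 31.
  i=4: a_4=8, p_4 = 8*128 + 33 = 1057, q_4 = 8*31 + 8 = 256.
  i=5: a_5=4, p_5 = 4*1057 + 128 = 4356, q_5 = 4*256 + 31 = 1055.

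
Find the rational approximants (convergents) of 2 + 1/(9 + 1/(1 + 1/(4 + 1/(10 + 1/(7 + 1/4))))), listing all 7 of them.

Using the convergent recurrence p_i = a_i*p_{i-1} + p_{i-2}, q_i = a_i*q_{i-1} + q_{i-2} with p_{-2}=0, p_{-1}=1, q_{-2}=1, q_{-1}=0:
  i=0: a_0=2, p_0 = 2*1 + 0 = 2, q_0 = 2*0 + 1 = 1.
  i=1: a_1=9, p_1 = 9*2 + 1 = 19, q_1 = 9*1 + 0 = 9.
  i=2: a_2=1, p_2 = 1*19 + 2 = 21, q_2 = 1*9 + 1 = 10.
  i=3: a_3=4, p_3 = 4*21 + 19 = 103, q_3 = 4*10 + 9 = 49.
  i=4: a_4=10, p_4 = 10*103 + 21 = 1051, q_4 = 10*49 + 10 = 500.
  i=5: a_5=7, p_5 = 7*1051 + 103 = 7460, q_5 = 7*500 + 49 = 3549.
  i=6: a_6=4, p_6 = 4*7460 + 1051 = 30891, q_6 = 4*3549 + 500 = 14696.

2/1, 19/9, 21/10, 103/49, 1051/500, 7460/3549, 30891/14696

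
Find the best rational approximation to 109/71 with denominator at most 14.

20/13

Expand x = 109/71 as a continued fraction with the Euclidean algorithm:
  109 = 1*71 + 38, so a_0 = 1.
  71 = 1*38 + 33, so a_1 = 1.
  38 = 1*33 + 5, so a_2 = 1.
  33 = 6*5 + 3, so a_3 = 6.
  5 = 1*3 + 2, so a_4 = 1.
  3 = 1*2 + 1, so a_5 = 1.
  2 = 2*1 + 0, so a_6 = 2.
so x = [1; 1, 1, 6, 1, 1, 2].
Convergents (p_i = a_i*p_{i-1} + p_{i-2}, q_i = a_i*q_{i-1} + q_{i-2} with p_{-2}=0, p_{-1}=1, q_{-2}=1, q_{-1}=0), until the denominator exceeds 14:
  i=0: a_0=1, p_0 = 1*1 + 0 = 1, q_0 = 1*0 + 1 = 1.
  i=1: a_1=1, p_1 = 1*1 + 1 = 2, q_1 = 1*1 + 0 = 1.
  i=2: a_2=1, p_2 = 1*2 + 1 = 3, q_2 = 1*1 + 1 = 2.
  i=3: a_3=6, p_3 = 6*3 + 2 = 20, q_3 = 6*2 + 1 = 13.
  i=4: a_4=1, p_4 = 1*20 + 3 = 23, q_4 = 1*13 + 2 = 15.
q_4 = 15 > 14, so the last convergent with denominator <= 14 is p_3/q_3 = 20/13.
The closest fraction with denominator <= 14 is either p_3/q_3 or the intermediate fraction (k*p_3 + p_2)/(k*q_3 + q_2) with the largest k >= 1 whose denominator stays <= 14; these approach x as k grows, and every other convergent or intermediate fraction in range is farther away.
Largest k: floor((14 - q_2)/q_3) = floor((14 - 2)/13) = 0.
Since k = 0, no intermediate fraction beyond p_3/q_3 has denominator <= 14, so the convergent 20/13 is the closest (its error is |109*13 - 20*71|/(71*13) = 3/923).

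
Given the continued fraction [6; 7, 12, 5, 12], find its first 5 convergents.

Using the convergent recurrence p_i = a_i*p_{i-1} + p_{i-2}, q_i = a_i*q_{i-1} + q_{i-2} with p_{-2}=0, p_{-1}=1, q_{-2}=1, q_{-1}=0:
  i=0: a_0=6, p_0 = 6*1 + 0 = 6, q_0 = 6*0 + 1 = 1.
  i=1: a_1=7, p_1 = 7*6 + 1 = 43, q_1 = 7*1 + 0 = 7.
  i=2: a_2=12, p_2 = 12*43 + 6 = 522, q_2 = 12*7 + 1 = 85.
  i=3: a_3=5, p_3 = 5*522 + 43 = 2653, q_3 = 5*85 + 7 = 432.
  i=4: a_4=12, p_4 = 12*2653 + 522 = 32358, q_4 = 12*432 + 85 = 5269.

6/1, 43/7, 522/85, 2653/432, 32358/5269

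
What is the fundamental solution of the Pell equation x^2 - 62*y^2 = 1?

(x, y) = (63, 8)

First expand sqrt(62) as a continued fraction. With x_i = (sqrt(62) + m_i)/d_i and (m_0, d_0) = (0, 1): a_0 = floor(sqrt(62)) = 7, since 7^2 = 49 <= 62 < 64 = 8^2.
Iterate m_{i+1} = d_i*a_i - m_i, d_{i+1} = (62 - m_{i+1}^2)/d_i, a_{i+1} = floor((a_0 + m_{i+1})/d_{i+1}):
  m_1 = 1*7 - 0 = 7, d_1 = (62 - 7^2)/1 = 13/1 = 13, a_1 = floor((7 + 7)/13) = 1.
  m_2 = 13*1 - 7 = 6, d_2 = (62 - 6^2)/13 = 26/13 = 2, a_2 = floor((7 + 6)/2) = 6.
  m_3 = 2*6 - 6 = 6, d_3 = (62 - 6^2)/2 = 26/2 = 13, a_3 = floor((7 + 6)/13) = 1.
  m_4 = 13*1 - 6 = 7, d_4 = (62 - 7^2)/13 = 13/13 = 1, a_4 = floor((7 + 7)/1) = 14.
  m_5 = 1*14 - 7 = 7, d_5 = (62 - 7^2)/1 = 13/1 = 13: (m_5, d_5) = (m_1, d_1) = (7, 13), so from here the quotients repeat a_1, ..., a_4; the period length is 4.
So sqrt(62) = [7; (1, 6, 1, 14)] with period length k = 4.
k is even, so the fundamental solution of x^2 - 62y^2 = 1 is (p_{k-1}, q_{k-1}) = (p_3, q_3); compute convergents through index 3.
Convergents (p_i = a_i*p_{i-1} + p_{i-2}, q_i = a_i*q_{i-1} + q_{i-2} with p_{-2}=0, p_{-1}=1, q_{-2}=1, q_{-1}=0):
  i=0: a_0=7, p_0 = 7*1 + 0 = 7, q_0 = 7*0 + 1 = 1.
  i=1: a_1=1, p_1 = 1*7 + 1 = 8, q_1 = 1*1 + 0 = 1.
  i=2: a_2=6, p_2 = 6*8 + 7 = 55, q_2 = 6*1 + 1 = 7.
  i=3: a_3=1, p_3 = 1*55 + 8 = 63, q_3 = 1*7 + 1 = 8.
Check: 63^2 - 62*8^2 = 3969 - 3968 = 1, so (x, y) = (63, 8) solves the equation, and by the theorem it is the least positive solution.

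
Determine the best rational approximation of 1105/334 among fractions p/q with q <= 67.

43/13

Expand x = 1105/334 as a continued fraction with the Euclidean algorithm:
  1105 = 3*334 + 103, so a_0 = 3.
  334 = 3*103 + 25, so a_1 = 3.
  103 = 4*25 + 3, so a_2 = 4.
  25 = 8*3 + 1, so a_3 = 8.
  3 = 3*1 + 0, so a_4 = 3.
so x = [3; 3, 4, 8, 3].
Convergents (p_i = a_i*p_{i-1} + p_{i-2}, q_i = a_i*q_{i-1} + q_{i-2} with p_{-2}=0, p_{-1}=1, q_{-2}=1, q_{-1}=0), until the denominator exceeds 67:
  i=0: a_0=3, p_0 = 3*1 + 0 = 3, q_0 = 3*0 + 1 = 1.
  i=1: a_1=3, p_1 = 3*3 + 1 = 10, q_1 = 3*1 + 0 = 3.
  i=2: a_2=4, p_2 = 4*10 + 3 = 43, q_2 = 4*3 + 1 = 13.
  i=3: a_3=8, p_3 = 8*43 + 10 = 354, q_3 = 8*13 + 3 = 107.
q_3 = 107 > 67, so the last convergent with denominator <= 67 is p_2/q_2 = 43/13.
The closest fraction with denominator <= 67 is either p_2/q_2 or the intermediate fraction (k*p_2 + p_1)/(k*q_2 + q_1) with the largest k >= 1 whose denominator stays <= 67; these approach x as k grows, and every other convergent or intermediate fraction in range is farther away.
Largest k: floor((67 - q_1)/q_2) = floor((67 - 3)/13) = 4.
That gives (4*43 + 10)/(4*13 + 3) = 182/55.
Compare the errors: |x - 43/13| = |1105*13 - 43*334|/(334*13) = 3/4342, and |x - 182/55| = |1105*55 - 182*334|/(334*55) = 13/18370.
Cross-multiplying, 3*18370 = 55110 < 56446 = 13*4342, so 3/4342 is smaller: the convergent 43/13 is closer to x than 182/55.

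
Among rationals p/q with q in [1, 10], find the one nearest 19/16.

6/5

Expand x = 19/16 as a continued fraction with the Euclidean algorithm:
  19 = 1*16 + 3, so a_0 = 1.
  16 = 5*3 + 1, so a_1 = 5.
  3 = 3*1 + 0, so a_2 = 3.
so x = [1; 5, 3].
Convergents (p_i = a_i*p_{i-1} + p_{i-2}, q_i = a_i*q_{i-1} + q_{i-2} with p_{-2}=0, p_{-1}=1, q_{-2}=1, q_{-1}=0), until the denominator exceeds 10:
  i=0: a_0=1, p_0 = 1*1 + 0 = 1, q_0 = 1*0 + 1 = 1.
  i=1: a_1=5, p_1 = 5*1 + 1 = 6, q_1 = 5*1 + 0 = 5.
  i=2: a_2=3, p_2 = 3*6 + 1 = 19, q_2 = 3*5 + 1 = 16.
q_2 = 16 > 10, so the last convergent with denominator <= 10 is p_1/q_1 = 6/5.
The closest fraction with denominator <= 10 is either p_1/q_1 or the intermediate fraction (k*p_1 + p_0)/(k*q_1 + q_0) with the largest k >= 1 whose denominator stays <= 10; these approach x as k grows, and every other convergent or intermediate fraction in range is farther away.
Largest k: floor((10 - q_0)/q_1) = floor((10 - 1)/5) = 1.
That gives (1*6 + 1)/(1*5 + 1) = 7/6.
Compare the errors: |x - 6/5| = |19*5 - 6*16|/(16*5) = 1/80, and |x - 7/6| = |19*6 - 7*16|/(16*6) = 2/96.
Cross-multiplying, 1*96 = 96 < 160 = 2*80, so 1/80 is smaller: the convergent 6/5 is closer to x than 7/6.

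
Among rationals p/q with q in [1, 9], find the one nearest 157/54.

26/9

Expand x = 157/54 as a continued fraction with the Euclidean algorithm:
  157 = 2*54 + 49, so a_0 = 2.
  54 = 1*49 + 5, so a_1 = 1.
  49 = 9*5 + 4, so a_2 = 9.
  5 = 1*4 + 1, so a_3 = 1.
  4 = 4*1 + 0, so a_4 = 4.
so x = [2; 1, 9, 1, 4].
Convergents (p_i = a_i*p_{i-1} + p_{i-2}, q_i = a_i*q_{i-1} + q_{i-2} with p_{-2}=0, p_{-1}=1, q_{-2}=1, q_{-1}=0), until the denominator exceeds 9:
  i=0: a_0=2, p_0 = 2*1 + 0 = 2, q_0 = 2*0 + 1 = 1.
  i=1: a_1=1, p_1 = 1*2 + 1 = 3, q_1 = 1*1 + 0 = 1.
  i=2: a_2=9, p_2 = 9*3 + 2 = 29, q_2 = 9*1 + 1 = 10.
q_2 = 10 > 9, so the last convergent with denominator <= 9 is p_1/q_1 = 3/1.
The closest fraction with denominator <= 9 is either p_1/q_1 or the intermediate fraction (k*p_1 + p_0)/(k*q_1 + q_0) with the largest k >= 1 whose denominator stays <= 9; these approach x as k grows, and every other convergent or intermediate fraction in range is farther away.
Largest k: floor((9 - q_0)/q_1) = floor((9 - 1)/1) = 8.
That gives (8*3 + 2)/(8*1 + 1) = 26/9.
Compare the errors: |x - 3/1| = |157*1 - 3*54|/(54*1) = 5/54, and |x - 26/9| = |157*9 - 26*54|/(54*9) = 9/486.
Cross-multiplying, 9*54 = 486 < 2430 = 5*486, so 9/486 is smaller: the intermediate fraction 26/9 is closer to x than 3/1.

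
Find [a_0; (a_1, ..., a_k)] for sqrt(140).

Write x_i = (sqrt(140) + m_i)/d_i with (m_0, d_0) = (0, 1). a_0 = floor(sqrt(140)) = 11, since 11^2 = 121 <= 140 < 144 = 12^2.
Iterate m_{i+1} = d_i*a_i - m_i, d_{i+1} = (140 - m_{i+1}^2)/d_i, a_{i+1} = floor((a_0 + m_{i+1})/d_{i+1}):
  m_1 = 1*11 - 0 = 11, d_1 = (140 - 11^2)/1 = 19/1 = 19, a_1 = floor((11 + 11)/19) = 1.
  m_2 = 19*1 - 11 = 8, d_2 = (140 - 8^2)/19 = 76/19 = 4, a_2 = floor((11 + 8)/4) = 4.
  m_3 = 4*4 - 8 = 8, d_3 = (140 - 8^2)/4 = 76/4 = 19, a_3 = floor((11 + 8)/19) = 1.
  m_4 = 19*1 - 8 = 11, d_4 = (140 - 11^2)/19 = 19/19 = 1, a_4 = floor((11 + 11)/1) = 22.
  m_5 = 1*22 - 11 = 11, d_5 = (140 - 11^2)/1 = 19/1 = 19: (m_5, d_5) = (m_1, d_1) = (11, 19), so from here the quotients repeat a_1, ..., a_4; the period length is 4.
Hence the expansion of sqrt(140) is a_0 = 11 followed by the repeating block 1, 4, 1, 22 (period 4).

[11; (1, 4, 1, 22)]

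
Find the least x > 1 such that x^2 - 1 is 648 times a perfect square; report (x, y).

(x, y) = (19601, 770)

First expand sqrt(648) as a continued fraction. With x_i = (sqrt(648) + m_i)/d_i and (m_0, d_0) = (0, 1): a_0 = floor(sqrt(648)) = 25, since 25^2 = 625 <= 648 < 676 = 26^2.
Iterate m_{i+1} = d_i*a_i - m_i, d_{i+1} = (648 - m_{i+1}^2)/d_i, a_{i+1} = floor((a_0 + m_{i+1})/d_{i+1}):
  m_1 = 1*25 - 0 = 25, d_1 = (648 - 25^2)/1 = 23/1 = 23, a_1 = floor((25 + 25)/23) = 2.
  m_2 = 23*2 - 25 = 21, d_2 = (648 - 21^2)/23 = 207/23 = 9, a_2 = floor((25 + 21)/9) = 5.
  m_3 = 9*5 - 21 = 24, d_3 = (648 - 24^2)/9 = 72/9 = 8, a_3 = floor((25 + 24)/8) = 6.
  m_4 = 8*6 - 24 = 24, d_4 = (648 - 24^2)/8 = 72/8 = 9, a_4 = floor((25 + 24)/9) = 5.
  m_5 = 9*5 - 24 = 21, d_5 = (648 - 21^2)/9 = 207/9 = 23, a_5 = floor((25 + 21)/23) = 2.
  m_6 = 23*2 - 21 = 25, d_6 = (648 - 25^2)/23 = 23/23 = 1, a_6 = floor((25 + 25)/1) = 50.
  m_7 = 1*50 - 25 = 25, d_7 = (648 - 25^2)/1 = 23/1 = 23: (m_7, d_7) = (m_1, d_1) = (25, 23), so from here the quotients repeat a_1, ..., a_6; the period length is 6.
So sqrt(648) = [25; (2, 5, 6, 5, 2, 50)] with period length k = 6.
k is even, so the fundamental solution of x^2 - 648y^2 = 1 is (p_{k-1}, q_{k-1}) = (p_5, q_5); compute convergents through index 5.
Convergents (p_i = a_i*p_{i-1} + p_{i-2}, q_i = a_i*q_{i-1} + q_{i-2} with p_{-2}=0, p_{-1}=1, q_{-2}=1, q_{-1}=0):
  i=0: a_0=25, p_0 = 25*1 + 0 = 25, q_0 = 25*0 + 1 = 1.
  i=1: a_1=2, p_1 = 2*25 + 1 = 51, q_1 = 2*1 + 0 = 2.
  i=2: a_2=5, p_2 = 5*51 + 25 = 280, q_2 = 5*2 + 1 = 11.
  i=3: a_3=6, p_3 = 6*280 + 51 = 1731, q_3 = 6*11 + 2 = 68.
  i=4: a_4=5, p_4 = 5*1731 + 280 = 8935, q_4 = 5*68 + 11 = 351.
  i=5: a_5=2, p_5 = 2*8935 + 1731 = 19601, q_5 = 2*351 + 68 = 770.
Check: 19601^2 - 648*770^2 = 384199201 - 384199200 = 1, so (x, y) = (19601, 770) solves the equation, and by the theorem it is the least positive solution.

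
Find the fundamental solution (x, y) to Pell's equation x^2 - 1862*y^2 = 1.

First expand sqrt(1862) as a continued fraction. With x_i = (sqrt(1862) + m_i)/d_i and (m_0, d_0) = (0, 1): a_0 = floor(sqrt(1862)) = 43, since 43^2 = 1849 <= 1862 < 1936 = 44^2.
Iterate m_{i+1} = d_i*a_i - m_i, d_{i+1} = (1862 - m_{i+1}^2)/d_i, a_{i+1} = floor((a_0 + m_{i+1})/d_{i+1}):
  m_1 = 1*43 - 0 = 43, d_1 = (1862 - 43^2)/1 = 13/1 = 13, a_1 = floor((43 + 43)/13) = 6.
  m_2 = 13*6 - 43 = 35, d_2 = (1862 - 35^2)/13 = 637/13 = 49, a_2 = floor((43 + 35)/49) = 1.
  m_3 = 49*1 - 35 = 14, d_3 = (1862 - 14^2)/49 = 1666/49 = 34, a_3 = floor((43 + 14)/34) = 1.
  m_4 = 34*1 - 14 = 20, d_4 = (1862 - 20^2)/34 = 1462/34 = 43, a_4 = floor((43 + 20)/43) = 1.
  m_5 = 43*1 - 20 = 23, d_5 = (1862 - 23^2)/43 = 1333/43 = 31, a_5 = floor((43 + 23)/31) = 2.
  m_6 = 31*2 - 23 = 39, d_6 = (1862 - 39^2)/31 = 341/31 = 11, a_6 = floor((43 + 39)/11) = 7.
  m_7 = 11*7 - 39 = 38, d_7 = (1862 - 38^2)/11 = 418/11 = 38, a_7 = floor((43 + 38)/38) = 2.
  m_8 = 38*2 - 38 = 38, d_8 = (1862 - 38^2)/38 = 418/38 = 11, a_8 = floor((43 + 38)/11) = 7.
  m_9 = 11*7 - 38 = 39, d_9 = (1862 - 39^2)/11 = 341/11 = 31, a_9 = floor((43 + 39)/31) = 2.
  m_10 = 31*2 - 39 = 23, d_10 = (1862 - 23^2)/31 = 1333/31 = 43, a_10 = floor((43 + 23)/43) = 1.
  m_11 = 43*1 - 23 = 20, d_11 = (1862 - 20^2)/43 = 1462/43 = 34, a_11 = floor((43 + 20)/34) = 1.
  m_12 = 34*1 - 20 = 14, d_12 = (1862 - 14^2)/34 = 1666/34 = 49, a_12 = floor((43 + 14)/49) = 1.
  m_13 = 49*1 - 14 = 35, d_13 = (1862 - 35^2)/49 = 637/49 = 13, a_13 = floor((43 + 35)/13) = 6.
  m_14 = 13*6 - 35 = 43, d_14 = (1862 - 43^2)/13 = 13/13 = 1, a_14 = floor((43 + 43)/1) = 86.
  m_15 = 1*86 - 43 = 43, d_15 = (1862 - 43^2)/1 = 13/1 = 13: (m_15, d_15) = (m_1, d_1) = (43, 13), so from here the quotients repeat a_1, ..., a_14; the period length is 14.
So sqrt(1862) = [43; (6, 1, 1, 1, 2, 7, 2, 7, 2, 1, 1, 1, 6, 86)] with period length k = 14.
k is even, so the fundamental solution of x^2 - 1862y^2 = 1 is (p_{k-1}, q_{k-1}) = (p_13, q_13); compute convergents through index 13.
Convergents (p_i = a_i*p_{i-1} + p_{i-2}, q_i = a_i*q_{i-1} + q_{i-2} with p_{-2}=0, p_{-1}=1, q_{-2}=1, q_{-1}=0):
  i=0: a_0=43, p_0 = 43*1 + 0 = 43, q_0 = 43*0 + 1 = 1.
  i=1: a_1=6, p_1 = 6*43 + 1 = 259, q_1 = 6*1 + 0 = 6.
  i=2: a_2=1, p_2 = 1*259 + 43 = 302, q_2 = 1*6 + 1 = 7.
  i=3: a_3=1, p_3 = 1*302 + 259 = 561, q_3 = 1*7 + 6 = 13.
  i=4: a_4=1, p_4 = 1*561 + 302 = 863, q_4 = 1*13 + 7 = 20.
  i=5: a_5=2, p_5 = 2*863 + 561 = 2287, q_5 = 2*20 + 13 = 53.
  i=6: a_6=7, p_6 = 7*2287 + 863 = 16872, q_6 = 7*53 + 20 = 391.
  i=7: a_7=2, p_7 = 2*16872 + 2287 = 36031, q_7 = 2*391 + 53 = 835.
  i=8: a_8=7, p_8 = 7*36031 + 16872 = 269089, q_8 = 7*835 + 391 = 6236.
  i=9: a_9=2, p_9 = 2*269089 + 36031 = 574209, q_9 = 2*6236 + 835 = 13307.
  i=10: a_10=1, p_10 = 1*574209 + 269089 = 843298, q_10 = 1*13307 + 6236 = 19543.
  i=11: a_11=1, p_11 = 1*843298 + 574209 = 1417507, q_11 = 1*19543 + 13307 = 32850.
  i=12: a_12=1, p_12 = 1*1417507 + 843298 = 2260805, q_12 = 1*32850 + 19543 = 52393.
  i=13: a_13=6, p_13 = 6*2260805 + 1417507 = 14982337, q_13 = 6*52393 + 32850 = 347208.
Check: 14982337^2 - 1862*347208^2 = 224470421981569 - 224470421981568 = 1, so (x, y) = (14982337, 347208) solves the equation, and by the theorem it is the least positive solution.

(x, y) = (14982337, 347208)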